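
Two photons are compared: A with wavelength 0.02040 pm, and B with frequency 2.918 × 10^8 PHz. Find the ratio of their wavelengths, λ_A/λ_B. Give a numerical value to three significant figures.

19.9

λ_A = 2.040 × 10^-14 m (from wavelength = 0.02040 pm, via λ given directly).
λ_B = 1.027 × 10^-15 m (from frequency = 2.918 × 10^8 PHz, via λ = c/f).
Ratio = 2.040 × 10^-14 / 1.027 × 10^-15 = 19.9.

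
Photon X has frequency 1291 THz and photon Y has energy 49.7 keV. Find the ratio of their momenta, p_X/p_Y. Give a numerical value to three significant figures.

1.07·10^-4

p_X = 2.853·10^-27 kg·m/s (from frequency = 1291 THz, via p = hf/c).
p_Y = 2.656·10^-23 kg·m/s (from energy = 49.7 keV, via p = E/c).
Ratio = 2.853·10^-27 / 2.656·10^-23 = 1.07·10^-4.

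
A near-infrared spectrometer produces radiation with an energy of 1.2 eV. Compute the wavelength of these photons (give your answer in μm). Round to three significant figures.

1.03 μm

Use h = 6.62607015e-34 J·s, c = 2.99792458e8 m/s, 1 eV = 1.602176634e-19 J.
In SI units: E = 1.2 eV = 1.9226e-19 J.
Since λ = hc/E for a photon, λ = 1.033e-6 m.
Converting to μm: λ = 1.033 μm ≈ 1.03 μm.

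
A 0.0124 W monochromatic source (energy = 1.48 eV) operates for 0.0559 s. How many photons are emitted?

Total energy: E_total = P·t = 0.0124 × 0.0559 = 6.932·10^-4 J.
Per-photon energy: E = 2.371·10^-19 J.
N = E_total / E_photon = 2.92·10^15.

2.92·10^15 photons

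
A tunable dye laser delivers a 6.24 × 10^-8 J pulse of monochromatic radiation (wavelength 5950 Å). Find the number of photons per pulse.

Per-photon energy: E = 3.339 × 10^-19 J (from wavelength = 5950 Å).
N = E_total / E_photon = 6.24 × 10^-8 J / 3.339 × 10^-19 J = 1.87 × 10^11.

1.87 × 10^11 photons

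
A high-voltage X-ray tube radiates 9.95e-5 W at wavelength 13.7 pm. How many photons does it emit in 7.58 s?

Total energy: E_total = P·t = 9.95e-5 × 7.58 = 7.542e-4 J.
Per-photon energy: E = 1.450e-14 J.
N = E_total / E_photon = 5.20e10.

5.20e10 photons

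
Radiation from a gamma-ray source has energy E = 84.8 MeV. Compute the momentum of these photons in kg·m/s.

Convert to SI: E = 84.8 MeV = 1.3586 × 10^-11 J.
Since p = E/c for a photon, p = 4.532 × 10^-20 kg·m/s.
So p ≈ 4.53 × 10^-20 kg·m/s.

4.53 × 10^-20 kg·m/s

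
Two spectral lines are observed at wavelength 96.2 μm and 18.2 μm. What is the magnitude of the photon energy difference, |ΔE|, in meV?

55.2 meV

Using E = hc/λ: E₁ = 2.065e-21 J, E₂ = 1.091e-20 J.
|ΔE| = |2.065e-21 − 1.091e-20| = 8.85e-21 J = 55.2 meV.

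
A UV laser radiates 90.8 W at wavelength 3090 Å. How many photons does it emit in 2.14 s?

3.02e20 photons

Total energy: E_total = P·t = 90.8 × 2.14 = 194.3 J.
Per-photon energy: E = 6.429e-19 J.
N = E_total / E_photon = 3.02e20.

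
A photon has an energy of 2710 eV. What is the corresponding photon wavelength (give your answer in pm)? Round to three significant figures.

458 pm

In SI units: E = 2710 eV = 4.3419e-16 J.
Since λ = hc/E for a photon, λ = 4.575e-10 m.
Converting to pm: λ = 457.5 pm ≈ 458 pm.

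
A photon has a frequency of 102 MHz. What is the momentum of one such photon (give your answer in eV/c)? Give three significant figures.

4.22 × 10^-7 eV/c

Use h = 6.62607015 × 10^-34 J·s, c = 2.99792458 × 10^8 m/s, 1 eV = 1.602176634 × 10^-19 J.
In SI units: f = 102 MHz = 1.02 × 10^8 Hz.
Apply p = hf/c: p = 2.254 × 10^-34 kg·m/s.
Converting to eV/c: p = 4.218 × 10^-7 eV/c ≈ 4.22 × 10^-7 eV/c.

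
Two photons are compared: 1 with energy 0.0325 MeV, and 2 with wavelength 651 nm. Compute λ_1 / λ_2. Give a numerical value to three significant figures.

5.86 × 10^-5

λ_1 = 3.815 × 10^-11 m (from energy = 0.0325 MeV, via λ = hc/E).
λ_2 = 6.510 × 10^-7 m (from wavelength = 651 nm, via λ given directly).
Ratio = 3.815 × 10^-11 / 6.510 × 10^-7 = 5.86 × 10^-5.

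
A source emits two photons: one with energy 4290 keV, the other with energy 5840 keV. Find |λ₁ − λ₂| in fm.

Using λ = hc/E: λ₁ = 2.890 × 10^-13 m, λ₂ = 2.123 × 10^-13 m.
|Δλ| = |2.890 × 10^-13 − 2.123 × 10^-13| = 7.67 × 10^-14 m = 76.7 fm.

76.7 fm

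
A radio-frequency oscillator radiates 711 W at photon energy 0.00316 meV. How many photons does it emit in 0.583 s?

Total energy: E_total = P·t = 711 × 0.583 = 414.5 J.
Per-photon energy: E = 5.063 × 10^-25 J.
N = E_total / E_photon = 8.19 × 10^26.

8.19 × 10^26 photons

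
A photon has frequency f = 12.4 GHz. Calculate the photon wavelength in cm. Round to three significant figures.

2.42 cm

Use c = 2.99792458 × 10^8 m/s.
Convert to SI: f = 12.4 GHz = 1.24 × 10^10 Hz.
Apply λ = c/f: λ = 0.02418 m.
Converting to cm: λ = 2.418 cm ≈ 2.42 cm.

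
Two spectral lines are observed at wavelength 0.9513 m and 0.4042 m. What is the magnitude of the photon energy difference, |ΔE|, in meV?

Using E = hc/λ: E₁ = 2.0881·10^-25 J, E₂ = 4.9145·10^-25 J.
|ΔE| = |2.0881·10^-25 − 4.9145·10^-25| = 2.83·10^-25 J = 1.76·10^-3 meV.

1.76·10^-3 meV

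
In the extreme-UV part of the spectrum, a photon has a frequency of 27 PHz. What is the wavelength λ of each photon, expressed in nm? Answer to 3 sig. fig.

First convert: f = 27 PHz = 2.7e16 Hz.
For a photon λ = c/f, so λ = 1.110e-8 m.
Converting to nm: λ = 11.10 nm ≈ 11.1 nm.

11.1 nm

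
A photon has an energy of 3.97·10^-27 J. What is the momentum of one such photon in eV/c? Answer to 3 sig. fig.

Apply p = E/c: p = 1.324·10^-35 kg·m/s.
Converting to eV/c: p = 2.478·10^-8 eV/c ≈ 2.48·10^-8 eV/c.

2.48·10^-8 eV/c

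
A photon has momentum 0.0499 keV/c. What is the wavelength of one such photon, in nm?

24.8 nm

(h = 6.62607015 × 10^-34 J·s, c = 2.99792458 × 10^8 m/s, 1 eV = 1.602176634 × 10^-19 J.)
Convert to SI: p = 0.0499 keV/c = 2.6668 × 10^-26 kg·m/s.
For a photon λ = h/p, so λ = 2.485 × 10^-8 m.
Converting to nm: λ = 24.85 nm ≈ 24.8 nm.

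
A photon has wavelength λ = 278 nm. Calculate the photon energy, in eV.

4.46 eV

(h = 6.62607015e-34 J·s, c = 2.99792458e8 m/s, 1 eV = 1.602176634e-19 J.)
In SI units: λ = 278 nm = 2.78e-7 m.
For a photon E = hc/λ, so E = 7.145e-19 J.
Converting to eV: E = 4.460 eV ≈ 4.46 eV.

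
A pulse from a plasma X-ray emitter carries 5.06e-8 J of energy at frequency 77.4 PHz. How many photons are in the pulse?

9.87e8 photons

Per-photon energy: E = 5.129e-17 J (from frequency = 77.4 PHz).
N = E_total / E_photon = 5.06e-8 J / 5.129e-17 J = 9.87e8.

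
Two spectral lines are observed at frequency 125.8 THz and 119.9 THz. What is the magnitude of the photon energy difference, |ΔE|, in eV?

0.0244 eV

Using E = hf: E₁ = 8.3356 × 10^-20 J, E₂ = 7.9447 × 10^-20 J.
|ΔE| = |8.3356 × 10^-20 − 7.9447 × 10^-20| = 3.91 × 10^-21 J = 0.0244 eV.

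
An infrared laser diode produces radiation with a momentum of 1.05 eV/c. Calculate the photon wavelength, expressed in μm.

Use h = 6.62607015 × 10^-34 J·s, c = 2.99792458 × 10^8 m/s, 1 eV = 1.602176634 × 10^-19 J.
Convert to SI: p = 1.05 eV/c = 5.6115 × 10^-28 kg·m/s.
For a photon λ = h/p, so λ = 1.181 × 10^-6 m.
Converting to μm: λ = 1.181 μm ≈ 1.18 μm.

1.18 μm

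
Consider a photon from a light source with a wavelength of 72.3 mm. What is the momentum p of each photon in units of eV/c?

Use h = 6.62607015e-34 J·s, c = 2.99792458e8 m/s, 1 eV = 1.602176634e-19 J.
Convert to SI: λ = 72.3 mm = 0.0723 m.
The photon relation is p = h/λ, giving p = 9.165e-33 kg·m/s.
Converting to eV/c: p = 1.715e-5 eV/c ≈ 1.71e-5 eV/c.

1.71e-5 eV/c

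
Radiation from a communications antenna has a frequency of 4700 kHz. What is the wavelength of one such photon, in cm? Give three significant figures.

Convert to SI: f = 4700 kHz = 4.7 × 10^6 Hz.
Apply λ = c/f: λ = 63.79 m.
Converting to cm: λ = 6379 cm ≈ 6380 cm.

6380 cm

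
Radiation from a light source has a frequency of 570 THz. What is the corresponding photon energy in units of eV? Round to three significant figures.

2.36 eV

In SI units: f = 570 THz = 5.70 × 10^14 Hz.
Apply E = hf: E = 3.777 × 10^-19 J.
Converting to eV: E = 2.357 eV ≈ 2.36 eV.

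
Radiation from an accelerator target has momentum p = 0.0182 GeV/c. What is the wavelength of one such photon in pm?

Convert to SI: p = 0.0182 GeV/c = 9.7266·10^-21 kg·m/s.
For a photon λ = h/p, so λ = 6.812·10^-14 m.
Converting to pm: λ = 0.06812 pm ≈ 0.0681 pm.

0.0681 pm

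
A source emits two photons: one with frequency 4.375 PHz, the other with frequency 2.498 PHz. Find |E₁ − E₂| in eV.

Using E = hf: E₁ = 2.8989e-18 J, E₂ = 1.6552e-18 J.
|ΔE| = |2.8989e-18 − 1.6552e-18| = 1.24e-18 J = 7.76 eV.

7.76 eV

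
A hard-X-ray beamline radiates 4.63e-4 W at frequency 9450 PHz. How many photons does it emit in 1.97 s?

Total energy: E_total = P·t = 4.63e-4 × 1.97 = 9.121e-4 J.
Per-photon energy: E = 6.262e-15 J.
N = E_total / E_photon = 1.46e11.

1.46e11 photons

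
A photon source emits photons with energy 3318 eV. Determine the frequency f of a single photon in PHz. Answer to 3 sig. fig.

802 PHz

(h = 6.62607015e-34 J·s, 1 eV = 1.602176634e-19 J.)
First convert: E = 3318 eV = 5.3160e-16 J.
For a photon f = E/h, so f = 8.023e17 Hz.
Converting to PHz: f = 802.3 PHz ≈ 802 PHz.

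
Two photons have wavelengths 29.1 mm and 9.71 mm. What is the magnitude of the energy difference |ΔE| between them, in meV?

Using E = hc/λ: E₁ = 6.826·10^-24 J, E₂ = 2.046·10^-23 J.
|ΔE| = |6.826·10^-24 − 2.046·10^-23| = 1.36·10^-23 J = 0.0851 meV.

0.0851 meV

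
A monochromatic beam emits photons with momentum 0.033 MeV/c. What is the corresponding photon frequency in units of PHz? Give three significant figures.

7980 PHz

First convert: p = 0.033 MeV/c = 1.7636e-23 kg·m/s.
For a photon f = pc/h, so f = 7.979e18 Hz.
Converting to PHz: f = 7979 PHz ≈ 7980 PHz.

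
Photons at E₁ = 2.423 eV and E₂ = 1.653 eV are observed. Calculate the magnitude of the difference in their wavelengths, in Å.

Using λ = hc/E: λ₁ = 5.1170e-7 m, λ₂ = 7.5006e-7 m.
|Δλ| = |5.1170e-7 − 7.5006e-7| = 2.38e-7 m = 2380 Å.

2380 Å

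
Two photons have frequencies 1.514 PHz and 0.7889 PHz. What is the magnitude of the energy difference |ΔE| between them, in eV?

Using E = hf: E₁ = 1.0032 × 10^-18 J, E₂ = 5.2273 × 10^-19 J.
|ΔE| = |1.0032 × 10^-18 − 5.2273 × 10^-19| = 4.80 × 10^-19 J = 3.00 eV.

3.00 eV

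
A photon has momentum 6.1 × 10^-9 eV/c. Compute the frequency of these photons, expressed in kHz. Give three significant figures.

First convert: p = 6.1 × 10^-9 eV/c = 3.2600 × 10^-36 kg·m/s.
Since f = pc/h for a photon, f = 1.475 × 10^6 Hz.
Converting to kHz: f = 1475 kHz ≈ 1470 kHz.

1470 kHz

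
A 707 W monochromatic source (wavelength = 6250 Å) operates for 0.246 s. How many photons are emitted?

5.47e20 photons

Total energy: E_total = P·t = 707 × 0.246 = 173.9 J.
Per-photon energy: E = 3.178e-19 J.
N = E_total / E_photon = 5.47e20.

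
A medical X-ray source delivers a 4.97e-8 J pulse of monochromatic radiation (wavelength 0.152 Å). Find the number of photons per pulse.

Per-photon energy: E = 1.307e-14 J (from wavelength = 0.152 Å).
N = E_total / E_photon = 4.97e-8 J / 1.307e-14 J = 3.80e6.

3.80e6 photons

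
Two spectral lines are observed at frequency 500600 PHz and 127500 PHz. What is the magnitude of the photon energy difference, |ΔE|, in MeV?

1.54 MeV

Using E = hf: E₁ = 3.3170e-13 J, E₂ = 8.4482e-14 J.
|ΔE| = |3.3170e-13 − 8.4482e-14| = 2.47e-13 J = 1.54 MeV.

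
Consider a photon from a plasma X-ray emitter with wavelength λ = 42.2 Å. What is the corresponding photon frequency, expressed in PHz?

(c = 2.99792458·10^8 m/s.)
In SI units: λ = 42.2 Å = 4.22·10^-9 m.
Apply f = c/λ: f = 7.104·10^16 Hz.
Converting to PHz: f = 71.04 PHz ≈ 71.0 PHz.

71.0 PHz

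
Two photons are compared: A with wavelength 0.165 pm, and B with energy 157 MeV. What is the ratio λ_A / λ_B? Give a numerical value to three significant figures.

20.9

λ_A = 1.650e-13 m (from wavelength = 0.165 pm, via λ given directly).
λ_B = 7.897e-15 m (from energy = 157 MeV, via λ = hc/E).
Ratio = 1.650e-13 / 7.897e-15 = 20.9.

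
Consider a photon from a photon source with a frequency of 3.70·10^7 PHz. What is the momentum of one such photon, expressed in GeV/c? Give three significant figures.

0.153 GeV/c

Take h = 6.62607015·10^-34 J·s, c = 2.99792458·10^8 m/s, 1 eV = 1.602176634·10^-19 J.
First convert: f = 3.70·10^7 PHz = 3.70·10^22 Hz.
Since p = hf/c for a photon, p = 8.178·10^-20 kg·m/s.
Converting to GeV/c: p = 0.1530 GeV/c ≈ 0.153 GeV/c.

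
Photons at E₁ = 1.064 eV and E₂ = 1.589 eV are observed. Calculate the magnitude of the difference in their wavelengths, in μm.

0.385 μm

Using λ = hc/E: λ₁ = 1.1653 × 10^-6 m, λ₂ = 7.8027 × 10^-7 m.
|Δλ| = |1.1653 × 10^-6 − 7.8027 × 10^-7| = 3.85 × 10^-7 m = 0.385 μm.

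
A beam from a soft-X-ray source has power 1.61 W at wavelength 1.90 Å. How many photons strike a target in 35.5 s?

Total energy: E_total = P·t = 1.61 × 35.5 = 57.16 J.
Per-photon energy: E = 1.045 × 10^-15 J.
N = E_total / E_photon = 5.47 × 10^16.

5.47 × 10^16 photons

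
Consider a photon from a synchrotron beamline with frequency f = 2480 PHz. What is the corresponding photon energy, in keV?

Take h = 6.62607015 × 10^-34 J·s, 1 eV = 1.602176634 × 10^-19 J.
In SI units: f = 2480 PHz = 2.48 × 10^18 Hz.
For a photon E = hf, so E = 1.643 × 10^-15 J.
Converting to keV: E = 10.26 keV ≈ 10.3 keV.

10.3 keV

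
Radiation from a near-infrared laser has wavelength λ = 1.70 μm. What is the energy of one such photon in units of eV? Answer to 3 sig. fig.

0.729 eV

Convert to SI: λ = 1.70 μm = 1.70 × 10^-6 m.
For a photon E = hc/λ, so E = 1.168 × 10^-19 J.
Converting to eV: E = 0.7293 eV ≈ 0.729 eV.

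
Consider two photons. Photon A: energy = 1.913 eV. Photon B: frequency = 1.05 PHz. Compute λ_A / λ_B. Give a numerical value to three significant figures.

2.27

λ_A = 6.481 × 10^-7 m (from energy = 1.913 eV, via λ = hc/E).
λ_B = 2.855 × 10^-7 m (from frequency = 1.05 PHz, via λ = c/f).
Ratio = 6.481 × 10^-7 / 2.855 × 10^-7 = 2.27.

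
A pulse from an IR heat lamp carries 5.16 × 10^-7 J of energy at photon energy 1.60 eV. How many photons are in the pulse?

2.01 × 10^12 photons

Per-photon energy: E = 2.563 × 10^-19 J (from energy = 1.60 eV).
N = E_total / E_photon = 5.16 × 10^-7 J / 2.563 × 10^-19 J = 2.01 × 10^12.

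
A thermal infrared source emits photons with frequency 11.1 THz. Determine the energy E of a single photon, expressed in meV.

(h = 6.62607015e-34 J·s, 1 eV = 1.602176634e-19 J.)
Convert to SI: f = 11.1 THz = 1.11e13 Hz.
Since E = hf for a photon, E = 7.355e-21 J.
Converting to meV: E = 45.91 meV ≈ 45.9 meV.

45.9 meV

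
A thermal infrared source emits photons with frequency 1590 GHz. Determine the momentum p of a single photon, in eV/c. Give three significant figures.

6.58e-3 eV/c

(h = 6.62607015e-34 J·s, c = 2.99792458e8 m/s, 1 eV = 1.602176634e-19 J.)
First convert: f = 1590 GHz = 1.59e12 Hz.
For a photon p = hf/c, so p = 3.514e-30 kg·m/s.
Converting to eV/c: p = 0.006576 eV/c ≈ 6.58e-3 eV/c.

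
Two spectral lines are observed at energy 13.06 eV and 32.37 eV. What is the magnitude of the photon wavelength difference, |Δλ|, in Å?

566 Å

Using λ = hc/E: λ₁ = 9.4934e-8 m, λ₂ = 3.8302e-8 m.
|Δλ| = |9.4934e-8 − 3.8302e-8| = 5.66e-8 m = 566 Å.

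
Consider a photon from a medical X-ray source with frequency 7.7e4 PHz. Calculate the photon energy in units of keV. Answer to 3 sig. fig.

318 keV

Use h = 6.62607015e-34 J·s, 1 eV = 1.602176634e-19 J.
First convert: f = 7.7e4 PHz = 7.7e19 Hz.
Apply E = hf: E = 5.102e-14 J.
Converting to keV: E = 318.4 keV ≈ 318 keV.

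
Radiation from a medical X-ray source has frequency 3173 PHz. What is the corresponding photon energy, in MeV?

0.0131 MeV

First convert: f = 3173 PHz = 3.173e18 Hz.
Apply E = hf: E = 2.102e-15 J.
Converting to MeV: E = 0.01312 MeV ≈ 0.0131 MeV.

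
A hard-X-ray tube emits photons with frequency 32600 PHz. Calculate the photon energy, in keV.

135 keV

In SI units: f = 32600 PHz = 3.26e19 Hz.
Apply E = hf: E = 2.160e-14 J.
Converting to keV: E = 134.8 keV ≈ 135 keV.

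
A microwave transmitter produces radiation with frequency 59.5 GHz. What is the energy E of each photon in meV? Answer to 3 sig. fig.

0.246 meV

In SI units: f = 59.5 GHz = 5.95e10 Hz.
For a photon E = hf, so E = 3.943e-23 J.
Converting to meV: E = 0.2461 meV ≈ 0.246 meV.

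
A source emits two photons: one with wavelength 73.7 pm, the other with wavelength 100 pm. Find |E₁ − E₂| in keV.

Using E = hc/λ: E₁ = 2.695 × 10^-15 J, E₂ = 1.986 × 10^-15 J.
|ΔE| = |2.695 × 10^-15 − 1.986 × 10^-15| = 7.09 × 10^-16 J = 4.42 keV.

4.42 keV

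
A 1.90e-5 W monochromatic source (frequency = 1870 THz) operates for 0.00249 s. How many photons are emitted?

3.82e10 photons

Total energy: E_total = P·t = 1.90e-5 × 0.00249 = 4.731e-8 J.
Per-photon energy: E = 1.239e-18 J.
N = E_total / E_photon = 3.82e10.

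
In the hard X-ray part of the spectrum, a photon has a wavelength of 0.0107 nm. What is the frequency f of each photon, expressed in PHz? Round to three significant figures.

(c = 2.99792458 × 10^8 m/s.)
Convert to SI: λ = 0.0107 nm = 1.07 × 10^-11 m.
Since f = c/λ for a photon, f = 2.802 × 10^19 Hz.
Converting to PHz: f = 28020 PHz ≈ 2.80 × 10^4 PHz.

2.80 × 10^4 PHz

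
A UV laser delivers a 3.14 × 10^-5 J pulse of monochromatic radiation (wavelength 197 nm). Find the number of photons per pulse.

3.11 × 10^13 photons

Per-photon energy: E = 1.008 × 10^-18 J (from wavelength = 197 nm).
N = E_total / E_photon = 3.14 × 10^-5 J / 1.008 × 10^-18 J = 3.11 × 10^13.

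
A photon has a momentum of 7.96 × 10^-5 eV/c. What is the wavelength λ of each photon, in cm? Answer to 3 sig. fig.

In SI units: p = 7.96 × 10^-5 eV/c = 4.2541 × 10^-32 kg·m/s.
Apply λ = h/p: λ = 0.01558 m.
Converting to cm: λ = 1.558 cm ≈ 1.56 cm.

1.56 cm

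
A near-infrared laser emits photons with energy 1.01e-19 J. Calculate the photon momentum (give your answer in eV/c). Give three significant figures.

0.630 eV/c

(c = 2.99792458e8 m/s, 1 eV = 1.602176634e-19 J.)
Apply p = E/c: p = 3.369e-28 kg·m/s.
Converting to eV/c: p = 0.6304 eV/c ≈ 0.630 eV/c.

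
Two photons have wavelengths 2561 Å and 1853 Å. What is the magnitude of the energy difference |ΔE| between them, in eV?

Using E = hc/λ: E₁ = 7.7565·10^-19 J, E₂ = 1.0720·10^-18 J.
|ΔE| = |7.7565·10^-19 − 1.0720·10^-18| = 2.96·10^-19 J = 1.85 eV.

1.85 eV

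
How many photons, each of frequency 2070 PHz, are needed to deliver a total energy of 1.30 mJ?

9.48e11 photons

Per-photon energy: E = 1.372e-15 J (from frequency = 2070 PHz).
N = E_total / E_photon = 0.00130 J / 1.372e-15 J = 9.48e11.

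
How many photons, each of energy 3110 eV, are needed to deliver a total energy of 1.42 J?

2.85 × 10^15 photons

Per-photon energy: E = 4.983 × 10^-16 J (from energy = 3110 eV).
N = E_total / E_photon = 1.42 J / 4.983 × 10^-16 J = 2.85 × 10^15.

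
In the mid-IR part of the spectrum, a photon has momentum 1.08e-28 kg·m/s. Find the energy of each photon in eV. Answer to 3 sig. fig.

Take c = 2.99792458e8 m/s, 1 eV = 1.602176634e-19 J.
Apply E = pc: E = 3.238e-20 J.
Converting to eV: E = 0.2021 eV ≈ 0.202 eV.

0.202 eV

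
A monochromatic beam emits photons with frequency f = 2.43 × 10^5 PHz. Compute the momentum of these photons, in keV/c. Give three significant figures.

Use h = 6.62607015 × 10^-34 J·s, c = 2.99792458 × 10^8 m/s, 1 eV = 1.602176634 × 10^-19 J.
Convert to SI: f = 2.43 × 10^5 PHz = 2.43 × 10^20 Hz.
Apply p = hf/c: p = 5.371 × 10^-22 kg·m/s.
Converting to keV/c: p = 1005 keV/c ≈ 1000 keV/c.

1000 keV/c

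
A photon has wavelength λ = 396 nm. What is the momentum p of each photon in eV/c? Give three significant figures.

Take h = 6.62607015 × 10^-34 J·s, c = 2.99792458 × 10^8 m/s, 1 eV = 1.602176634 × 10^-19 J.
First convert: λ = 396 nm = 3.96 × 10^-7 m.
The photon relation is p = h/λ, giving p = 1.673 × 10^-27 kg·m/s.
Converting to eV/c: p = 3.131 eV/c ≈ 3.13 eV/c.

3.13 eV/c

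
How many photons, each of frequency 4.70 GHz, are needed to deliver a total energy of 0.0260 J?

Per-photon energy: E = 3.114 × 10^-24 J (from frequency = 4.70 GHz).
N = E_total / E_photon = 0.0260 J / 3.114 × 10^-24 J = 8.35 × 10^21.

8.35 × 10^21 photons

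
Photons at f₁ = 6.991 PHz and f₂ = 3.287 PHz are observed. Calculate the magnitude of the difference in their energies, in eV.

Using E = hf: E₁ = 4.6323e-18 J, E₂ = 2.1780e-18 J.
|ΔE| = |4.6323e-18 − 2.1780e-18| = 2.45e-18 J = 15.3 eV.

15.3 eV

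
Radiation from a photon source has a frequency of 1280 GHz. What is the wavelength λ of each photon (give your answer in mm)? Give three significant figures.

0.234 mm

Use c = 2.99792458 × 10^8 m/s.
Convert to SI: f = 1280 GHz = 1.28 × 10^12 Hz.
Since λ = c/f for a photon, λ = 2.342 × 10^-4 m.
Converting to mm: λ = 0.2342 mm ≈ 0.234 mm.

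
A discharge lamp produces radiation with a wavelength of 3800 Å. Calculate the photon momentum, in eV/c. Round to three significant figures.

First convert: λ = 3800 Å = 3.8e-7 m.
The photon relation is p = h/λ, giving p = 1.744e-27 kg·m/s.
Converting to eV/c: p = 3.263 eV/c ≈ 3.26 eV/c.

3.26 eV/c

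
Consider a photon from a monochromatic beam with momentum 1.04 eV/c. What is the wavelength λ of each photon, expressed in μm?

1.19 μm

Convert to SI: p = 1.04 eV/c = 5.5581 × 10^-28 kg·m/s.
For a photon λ = h/p, so λ = 1.192 × 10^-6 m.
Converting to μm: λ = 1.192 μm ≈ 1.19 μm.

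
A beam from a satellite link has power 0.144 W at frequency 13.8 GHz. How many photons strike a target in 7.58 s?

Total energy: E_total = P·t = 0.144 × 7.58 = 1.092 J.
Per-photon energy: E = 9.144e-24 J.
N = E_total / E_photon = 1.19e23.

1.19e23 photons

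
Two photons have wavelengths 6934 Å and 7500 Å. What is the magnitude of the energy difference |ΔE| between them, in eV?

Using E = hc/λ: E₁ = 2.8648 × 10^-19 J, E₂ = 2.6486 × 10^-19 J.
|ΔE| = |2.8648 × 10^-19 − 2.6486 × 10^-19| = 2.16 × 10^-20 J = 0.135 eV.

0.135 eV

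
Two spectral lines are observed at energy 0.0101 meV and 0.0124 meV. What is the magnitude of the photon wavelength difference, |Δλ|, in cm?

Using λ = hc/E: λ₁ = 0.1228 m, λ₂ = 0.09999 m.
|Δλ| = |0.1228 − 0.09999| = 0.0228 m = 2.28 cm.

2.28 cm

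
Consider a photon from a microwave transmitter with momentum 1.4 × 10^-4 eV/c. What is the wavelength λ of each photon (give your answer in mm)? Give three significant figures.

8.86 mm

Convert to SI: p = 1.4 × 10^-4 eV/c = 7.4820 × 10^-32 kg·m/s.
The photon relation is λ = h/p, giving λ = 0.008856 m.
Converting to mm: λ = 8.856 mm ≈ 8.86 mm.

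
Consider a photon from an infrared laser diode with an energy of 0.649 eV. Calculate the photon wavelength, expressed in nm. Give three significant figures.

1910 nm

In SI units: E = 0.649 eV = 1.0398e-19 J.
Since λ = hc/E for a photon, λ = 1.910e-6 m.
Converting to nm: λ = 1910 nm ≈ 1910 nm.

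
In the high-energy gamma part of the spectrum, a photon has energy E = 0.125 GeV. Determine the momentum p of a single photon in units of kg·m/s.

(c = 2.99792458e8 m/s, 1 eV = 1.602176634e-19 J.)
In SI units: E = 0.125 GeV = 2.0027e-11 J.
Apply p = E/c: p = 6.680e-20 kg·m/s.
So p ≈ 6.68e-20 kg·m/s.

6.68e-20 kg·m/s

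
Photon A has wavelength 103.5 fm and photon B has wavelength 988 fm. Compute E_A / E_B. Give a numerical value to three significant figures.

E_A = 1.919·10^-12 J (from wavelength = 103.5 fm, via E = hc/λ).
E_B = 2.011·10^-13 J (from wavelength = 988 fm, via E = hc/λ).
Ratio = 1.919·10^-12 / 2.011·10^-13 = 9.55.

9.55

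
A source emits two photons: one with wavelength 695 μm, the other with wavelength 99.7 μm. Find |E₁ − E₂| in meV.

10.7 meV

Using E = hc/λ: E₁ = 2.858e-22 J, E₂ = 1.992e-21 J.
|ΔE| = |2.858e-22 − 1.992e-21| = 1.71e-21 J = 10.7 meV.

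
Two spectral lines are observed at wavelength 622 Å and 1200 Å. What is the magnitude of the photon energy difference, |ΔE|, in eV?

9.60 eV

Using E = hc/λ: E₁ = 3.194e-18 J, E₂ = 1.655e-18 J.
|ΔE| = |3.194e-18 − 1.655e-18| = 1.54e-18 J = 9.60 eV.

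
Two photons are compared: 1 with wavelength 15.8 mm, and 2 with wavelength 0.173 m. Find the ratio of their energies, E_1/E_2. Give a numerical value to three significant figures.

10.9

E_1 = 1.257 × 10^-23 J (from wavelength = 15.8 mm, via E = hc/λ).
E_2 = 1.148 × 10^-24 J (from wavelength = 0.173 m, via E = hc/λ).
Ratio = 1.257 × 10^-23 / 1.148 × 10^-24 = 10.9.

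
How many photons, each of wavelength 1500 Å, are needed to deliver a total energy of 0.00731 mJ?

Per-photon energy: E = 1.324e-18 J (from wavelength = 1500 Å).
N = E_total / E_photon = 7.31e-6 J / 1.324e-18 J = 5.52e12.

5.52e12 photons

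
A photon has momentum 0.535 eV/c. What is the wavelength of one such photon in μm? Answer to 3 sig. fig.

2.32 μm

Convert to SI: p = 0.535 eV/c = 2.8592 × 10^-28 kg·m/s.
The photon relation is λ = h/p, giving λ = 2.317 × 10^-6 m.
Converting to μm: λ = 2.317 μm ≈ 2.32 μm.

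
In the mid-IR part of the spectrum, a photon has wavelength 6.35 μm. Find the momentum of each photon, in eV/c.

0.195 eV/c

Use h = 6.62607015 × 10^-34 J·s, c = 2.99792458 × 10^8 m/s, 1 eV = 1.602176634 × 10^-19 J.
First convert: λ = 6.35 μm = 6.35 × 10^-6 m.
For a photon p = h/λ, so p = 1.043 × 10^-28 kg·m/s.
Converting to eV/c: p = 0.1953 eV/c ≈ 0.195 eV/c.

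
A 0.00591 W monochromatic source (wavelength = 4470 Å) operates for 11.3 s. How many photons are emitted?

Total energy: E_total = P·t = 0.00591 × 11.3 = 0.06678 J.
Per-photon energy: E = 4.444·10^-19 J.
N = E_total / E_photon = 1.50·10^17.

1.50·10^17 photons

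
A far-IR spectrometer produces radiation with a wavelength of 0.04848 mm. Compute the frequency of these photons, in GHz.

Use c = 2.99792458e8 m/s.
First convert: λ = 0.04848 mm = 4.848e-5 m.
The photon relation is f = c/λ, giving f = 6.184e12 Hz.
Converting to GHz: f = 6184 GHz ≈ 6180 GHz.

6180 GHz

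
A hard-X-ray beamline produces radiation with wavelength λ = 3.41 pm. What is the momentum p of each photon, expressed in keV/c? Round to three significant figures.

364 keV/c

Take h = 6.62607015 × 10^-34 J·s, c = 2.99792458 × 10^8 m/s, 1 eV = 1.602176634 × 10^-19 J.
First convert: λ = 3.41 pm = 3.41 × 10^-12 m.
The photon relation is p = h/λ, giving p = 1.943 × 10^-22 kg·m/s.
Converting to keV/c: p = 363.6 keV/c ≈ 364 keV/c.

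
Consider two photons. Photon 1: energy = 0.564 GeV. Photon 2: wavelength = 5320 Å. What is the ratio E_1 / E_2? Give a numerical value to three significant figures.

2.42 × 10^8

E_1 = 9.036 × 10^-11 J (from energy = 0.564 GeV, via E given directly).
E_2 = 3.734 × 10^-19 J (from wavelength = 5320 Å, via E = hc/λ).
Ratio = 9.036 × 10^-11 / 3.734 × 10^-19 = 2.42 × 10^8.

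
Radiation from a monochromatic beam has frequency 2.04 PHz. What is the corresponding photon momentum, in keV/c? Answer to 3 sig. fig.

Use h = 6.62607015 × 10^-34 J·s, c = 2.99792458 × 10^8 m/s, 1 eV = 1.602176634 × 10^-19 J.
First convert: f = 2.04 PHz = 2.04 × 10^15 Hz.
The photon relation is p = hf/c, giving p = 4.509 × 10^-27 kg·m/s.
Converting to keV/c: p = 0.008437 keV/c ≈ 8.44 × 10^-3 keV/c.

8.44 × 10^-3 keV/c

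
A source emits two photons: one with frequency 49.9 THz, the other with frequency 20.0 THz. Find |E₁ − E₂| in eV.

0.124 eV

Using E = hf: E₁ = 3.306·10^-20 J, E₂ = 1.325·10^-20 J.
|ΔE| = |3.306·10^-20 − 1.325·10^-20| = 1.98·10^-20 J = 0.124 eV.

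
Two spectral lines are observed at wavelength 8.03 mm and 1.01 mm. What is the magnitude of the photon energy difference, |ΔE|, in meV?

1.07 meV

Using E = hc/λ: E₁ = 2.474·10^-23 J, E₂ = 1.967·10^-22 J.
|ΔE| = |2.474·10^-23 − 1.967·10^-22| = 1.72·10^-22 J = 1.07 meV.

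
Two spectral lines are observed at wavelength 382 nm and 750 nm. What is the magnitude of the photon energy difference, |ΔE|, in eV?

Using E = hc/λ: E₁ = 5.200 × 10^-19 J, E₂ = 2.649 × 10^-19 J.
|ΔE| = |5.200 × 10^-19 − 2.649 × 10^-19| = 2.55 × 10^-19 J = 1.59 eV.

1.59 eV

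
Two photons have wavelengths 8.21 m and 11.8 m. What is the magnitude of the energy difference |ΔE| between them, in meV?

4.59e-5 meV

Using E = hc/λ: E₁ = 2.420e-26 J, E₂ = 1.683e-26 J.
|ΔE| = |2.420e-26 − 1.683e-26| = 7.36e-27 J = 4.59e-5 meV.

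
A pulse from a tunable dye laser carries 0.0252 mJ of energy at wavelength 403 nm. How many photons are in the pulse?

Per-photon energy: E = 4.929·10^-19 J (from wavelength = 403 nm).
N = E_total / E_photon = 2.52·10^-5 J / 4.929·10^-19 J = 5.11·10^13.

5.11·10^13 photons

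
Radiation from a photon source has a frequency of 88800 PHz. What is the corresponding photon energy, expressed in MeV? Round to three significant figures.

Take h = 6.62607015e-34 J·s, 1 eV = 1.602176634e-19 J.
In SI units: f = 88800 PHz = 8.88e19 Hz.
Apply E = hf: E = 5.884e-14 J.
Converting to MeV: E = 0.3672 MeV ≈ 0.367 MeV.

0.367 MeV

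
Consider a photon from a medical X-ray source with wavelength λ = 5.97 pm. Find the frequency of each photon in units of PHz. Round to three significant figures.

5.02 × 10^4 PHz

First convert: λ = 5.97 pm = 5.97 × 10^-12 m.
Since f = c/λ for a photon, f = 5.022 × 10^19 Hz.
Converting to PHz: f = 50220 PHz ≈ 5.02 × 10^4 PHz.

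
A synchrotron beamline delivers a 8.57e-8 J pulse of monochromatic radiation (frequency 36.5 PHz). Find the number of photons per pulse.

Per-photon energy: E = 2.419e-17 J (from frequency = 36.5 PHz).
N = E_total / E_photon = 8.57e-8 J / 2.419e-17 J = 3.54e9.

3.54e9 photons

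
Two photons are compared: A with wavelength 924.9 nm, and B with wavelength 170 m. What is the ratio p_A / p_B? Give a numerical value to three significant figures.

1.84 × 10^8

p_A = 7.164 × 10^-28 kg·m/s (from wavelength = 924.9 nm, via p = h/λ).
p_B = 3.898 × 10^-36 kg·m/s (from wavelength = 170 m, via p = h/λ).
Ratio = 7.164 × 10^-28 / 3.898 × 10^-36 = 1.84 × 10^8.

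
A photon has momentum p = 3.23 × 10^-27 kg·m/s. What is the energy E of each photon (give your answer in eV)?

Take c = 2.99792458 × 10^8 m/s, 1 eV = 1.602176634 × 10^-19 J.
For a photon E = pc, so E = 9.683 × 10^-19 J.
Converting to eV: E = 6.044 eV ≈ 6.04 eV.

6.04 eV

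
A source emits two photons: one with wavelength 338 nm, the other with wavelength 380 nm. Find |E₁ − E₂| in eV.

Using E = hc/λ: E₁ = 5.877 × 10^-19 J, E₂ = 5.227 × 10^-19 J.
|ΔE| = |5.877 × 10^-19 − 5.227 × 10^-19| = 6.50 × 10^-20 J = 0.405 eV.

0.405 eV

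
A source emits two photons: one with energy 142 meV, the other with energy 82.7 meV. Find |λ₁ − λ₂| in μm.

Using λ = hc/E: λ₁ = 8.731 × 10^-6 m, λ₂ = 1.499 × 10^-5 m.
|Δλ| = |8.731 × 10^-6 − 1.499 × 10^-5| = 6.26 × 10^-6 m = 6.26 μm.

6.26 μm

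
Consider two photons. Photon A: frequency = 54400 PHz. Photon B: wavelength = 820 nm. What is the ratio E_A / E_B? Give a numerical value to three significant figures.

1.49 × 10^5

E_A = 3.605 × 10^-14 J (from frequency = 54400 PHz, via E = hf).
E_B = 2.422 × 10^-19 J (from wavelength = 820 nm, via E = hc/λ).
Ratio = 3.605 × 10^-14 / 2.422 × 10^-19 = 1.49 × 10^5.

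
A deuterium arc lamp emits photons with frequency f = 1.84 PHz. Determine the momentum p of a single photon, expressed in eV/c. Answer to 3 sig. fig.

Use h = 6.62607015e-34 J·s, c = 2.99792458e8 m/s, 1 eV = 1.602176634e-19 J.
Convert to SI: f = 1.84 PHz = 1.84e15 Hz.
Since p = hf/c for a photon, p = 4.067e-27 kg·m/s.
Converting to eV/c: p = 7.610 eV/c ≈ 7.61 eV/c.

7.61 eV/c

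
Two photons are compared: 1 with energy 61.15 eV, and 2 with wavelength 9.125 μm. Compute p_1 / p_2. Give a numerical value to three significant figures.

450

p_1 = 3.268e-26 kg·m/s (from energy = 61.15 eV, via p = E/c).
p_2 = 7.261e-29 kg·m/s (from wavelength = 9.125 μm, via p = h/λ).
Ratio = 3.268e-26 / 7.261e-29 = 450.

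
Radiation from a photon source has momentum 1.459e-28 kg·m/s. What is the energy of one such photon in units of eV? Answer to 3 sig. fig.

Since E = pc for a photon, E = 4.374e-20 J.
Converting to eV: E = 0.2730 eV ≈ 0.273 eV.

0.273 eV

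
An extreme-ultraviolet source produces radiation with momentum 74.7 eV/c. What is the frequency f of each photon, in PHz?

18.1 PHz

First convert: p = 74.7 eV/c = 3.9922e-26 kg·m/s.
Since f = pc/h for a photon, f = 1.806e16 Hz.
Converting to PHz: f = 18.06 PHz ≈ 18.1 PHz.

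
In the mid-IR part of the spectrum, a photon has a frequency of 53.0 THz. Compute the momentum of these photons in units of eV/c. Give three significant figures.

0.219 eV/c

In SI units: f = 53.0 THz = 5.30 × 10^13 Hz.
Apply p = hf/c: p = 1.171 × 10^-28 kg·m/s.
Converting to eV/c: p = 0.2192 eV/c ≈ 0.219 eV/c.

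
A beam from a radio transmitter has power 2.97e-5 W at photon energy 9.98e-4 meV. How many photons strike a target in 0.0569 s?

1.06e19 photons

Total energy: E_total = P·t = 2.97e-5 × 0.0569 = 1.690e-6 J.
Per-photon energy: E = 1.599e-25 J.
N = E_total / E_photon = 1.06e19.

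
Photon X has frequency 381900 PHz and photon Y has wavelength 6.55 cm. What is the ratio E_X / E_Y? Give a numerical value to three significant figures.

8.34e10

E_X = 2.530e-13 J (from frequency = 381900 PHz, via E = hf).
E_Y = 3.033e-24 J (from wavelength = 6.55 cm, via E = hc/λ).
Ratio = 2.530e-13 / 3.033e-24 = 8.34e10.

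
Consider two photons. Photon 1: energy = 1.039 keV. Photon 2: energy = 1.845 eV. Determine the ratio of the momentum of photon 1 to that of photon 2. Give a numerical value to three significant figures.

p_1 = 5.553e-25 kg·m/s (from energy = 1.039 keV, via p = E/c).
p_2 = 9.860e-28 kg·m/s (from energy = 1.845 eV, via p = E/c).
Ratio = 5.553e-25 / 9.860e-28 = 563.

563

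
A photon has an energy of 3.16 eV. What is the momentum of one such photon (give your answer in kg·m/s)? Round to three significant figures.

First convert: E = 3.16 eV = 5.0629e-19 J.
Since p = E/c for a photon, p = 1.689e-27 kg·m/s.
So p ≈ 1.69e-27 kg·m/s.

1.69e-27 kg·m/s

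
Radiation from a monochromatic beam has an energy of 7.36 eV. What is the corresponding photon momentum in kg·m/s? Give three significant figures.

3.93 × 10^-27 kg·m/s

(c = 2.99792458 × 10^8 m/s, 1 eV = 1.602176634 × 10^-19 J.)
Convert to SI: E = 7.36 eV = 1.1792 × 10^-18 J.
Since p = E/c for a photon, p = 3.933 × 10^-27 kg·m/s.
So p ≈ 3.93 × 10^-27 kg·m/s.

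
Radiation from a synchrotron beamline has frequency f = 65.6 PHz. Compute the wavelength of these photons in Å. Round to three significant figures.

Take c = 2.99792458e8 m/s.
In SI units: f = 65.6 PHz = 6.56e16 Hz.
The photon relation is λ = c/f, giving λ = 4.570e-9 m.
Converting to Å: λ = 45.70 Å ≈ 45.7 Å.

45.7 Å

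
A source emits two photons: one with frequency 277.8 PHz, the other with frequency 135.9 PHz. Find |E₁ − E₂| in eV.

587 eV

Using E = hf: E₁ = 1.8407e-16 J, E₂ = 9.0048e-17 J.
|ΔE| = |1.8407e-16 − 9.0048e-17| = 9.40e-17 J = 587 eV.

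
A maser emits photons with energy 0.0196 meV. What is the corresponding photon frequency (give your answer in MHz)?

4740 MHz

Convert to SI: E = 0.0196 meV = 3.1403e-24 J.
Apply f = E/h: f = 4.739e9 Hz.
Converting to MHz: f = 4739 MHz ≈ 4740 MHz.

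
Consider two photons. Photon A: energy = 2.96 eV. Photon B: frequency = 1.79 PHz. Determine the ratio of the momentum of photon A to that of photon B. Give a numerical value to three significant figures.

p_A = 1.582 × 10^-27 kg·m/s (from energy = 2.96 eV, via p = E/c).
p_B = 3.956 × 10^-27 kg·m/s (from frequency = 1.79 PHz, via p = hf/c).
Ratio = 1.582 × 10^-27 / 3.956 × 10^-27 = 0.400.

0.400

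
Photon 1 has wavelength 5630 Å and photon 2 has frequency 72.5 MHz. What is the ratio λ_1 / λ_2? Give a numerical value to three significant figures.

1.36 × 10^-7

λ_1 = 5.630 × 10^-7 m (from wavelength = 5630 Å, via λ given directly).
λ_2 = 4.135 m (from frequency = 72.5 MHz, via λ = c/f).
Ratio = 5.630 × 10^-7 / 4.135 = 1.36 × 10^-7.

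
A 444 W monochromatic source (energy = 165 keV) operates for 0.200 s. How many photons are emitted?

Total energy: E_total = P·t = 444 × 0.200 = 88.80 J.
Per-photon energy: E = 2.644e-14 J.
N = E_total / E_photon = 3.36e15.

3.36e15 photons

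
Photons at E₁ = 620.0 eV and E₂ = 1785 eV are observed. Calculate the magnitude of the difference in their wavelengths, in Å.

13.1 Å

Using λ = hc/E: λ₁ = 1.9997e-9 m, λ₂ = 6.9459e-10 m.
|Δλ| = |1.9997e-9 − 6.9459e-10| = 1.31e-9 m = 13.1 Å.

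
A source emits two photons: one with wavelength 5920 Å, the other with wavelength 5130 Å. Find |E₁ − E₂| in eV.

Using E = hc/λ: E₁ = 3.355 × 10^-19 J, E₂ = 3.872 × 10^-19 J.
|ΔE| = |3.355 × 10^-19 − 3.872 × 10^-19| = 5.17 × 10^-20 J = 0.323 eV.

0.323 eV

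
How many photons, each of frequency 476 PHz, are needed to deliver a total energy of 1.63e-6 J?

5.17e9 photons

Per-photon energy: E = 3.154e-16 J (from frequency = 476 PHz).
N = E_total / E_photon = 1.63e-6 J / 3.154e-16 J = 5.17e9.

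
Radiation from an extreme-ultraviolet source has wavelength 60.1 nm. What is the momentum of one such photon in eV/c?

In SI units: λ = 60.1 nm = 6.01 × 10^-8 m.
The photon relation is p = h/λ, giving p = 1.103 × 10^-26 kg·m/s.
Converting to eV/c: p = 20.63 eV/c ≈ 20.6 eV/c.

20.6 eV/c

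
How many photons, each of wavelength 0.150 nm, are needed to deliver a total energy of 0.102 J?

7.70e13 photons

Per-photon energy: E = 1.324e-15 J (from wavelength = 0.150 nm).
N = E_total / E_photon = 0.102 J / 1.324e-15 J = 7.70e13.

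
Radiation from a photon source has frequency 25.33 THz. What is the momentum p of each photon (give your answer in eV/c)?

0.105 eV/c

Use h = 6.62607015e-34 J·s, c = 2.99792458e8 m/s, 1 eV = 1.602176634e-19 J.
First convert: f = 25.33 THz = 2.533e13 Hz.
Since p = hf/c for a photon, p = 5.598e-29 kg·m/s.
Converting to eV/c: p = 0.1048 eV/c ≈ 0.105 eV/c.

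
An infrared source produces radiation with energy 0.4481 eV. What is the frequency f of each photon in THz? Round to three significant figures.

Use h = 6.62607015e-34 J·s, 1 eV = 1.602176634e-19 J.
First convert: E = 0.4481 eV = 7.1794e-20 J.
For a photon f = E/h, so f = 1.084e14 Hz.
Converting to THz: f = 108.4 THz ≈ 108 THz.

108 THz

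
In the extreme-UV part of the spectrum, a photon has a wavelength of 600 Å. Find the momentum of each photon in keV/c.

0.0207 keV/c

First convert: λ = 600 Å = 6.00 × 10^-8 m.
Apply p = h/λ: p = 1.104 × 10^-26 kg·m/s.
Converting to keV/c: p = 0.02066 keV/c ≈ 0.0207 keV/c.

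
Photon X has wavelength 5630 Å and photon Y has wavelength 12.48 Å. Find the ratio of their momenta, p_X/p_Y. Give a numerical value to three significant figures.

p_X = 1.177 × 10^-27 kg·m/s (from wavelength = 5630 Å, via p = h/λ).
p_Y = 5.309 × 10^-25 kg·m/s (from wavelength = 12.48 Å, via p = h/λ).
Ratio = 1.177 × 10^-27 / 5.309 × 10^-25 = 2.22 × 10^-3.

2.22 × 10^-3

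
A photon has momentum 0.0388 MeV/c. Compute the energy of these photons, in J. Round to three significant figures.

Take c = 2.99792458 × 10^8 m/s, 1 eV = 1.602176634 × 10^-19 J.
In SI units: p = 0.0388 MeV/c = 2.0736 × 10^-23 kg·m/s.
Apply E = pc: E = 6.216 × 10^-15 J.
So E ≈ 6.22 × 10^-15 J.

6.22 × 10^-15 J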